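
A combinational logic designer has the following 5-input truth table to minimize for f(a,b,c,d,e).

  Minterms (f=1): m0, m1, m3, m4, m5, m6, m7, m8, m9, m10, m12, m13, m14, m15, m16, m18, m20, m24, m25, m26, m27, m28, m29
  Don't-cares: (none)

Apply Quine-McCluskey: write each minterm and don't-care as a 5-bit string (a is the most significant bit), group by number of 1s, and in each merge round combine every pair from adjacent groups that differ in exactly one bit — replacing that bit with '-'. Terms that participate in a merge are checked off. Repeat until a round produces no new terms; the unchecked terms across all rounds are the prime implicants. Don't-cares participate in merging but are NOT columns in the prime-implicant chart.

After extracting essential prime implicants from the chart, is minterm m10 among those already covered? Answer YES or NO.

[col 0] 00000*, 00001*, 00011*, 00100*, 00101*, 00110*, 00111*, 01000*, 01001*, 01010*, 01100*, 01101*, 01110*, 01111*, 10000*, 10010*, 10100*, 11000*, 11001*, 11010*, 11011*, 11100*, 11101*
[col 1] -0000*, -0100*, -1000*, -1001*, -1010*, -1100*, -1101*, 0-000*, 0-001*, 0-100*, 0-101*, 0-110*, 0-111*, 00-00*, 00-01*, 00-11*, 000-1*, 0000-*, 001-0*, 001-1*, 0010-*, 0011-*, 01-00*, 01-01*, 01-10*, 010-0*, 0100-*, 011-0*, 011-1*, 0110-*, 0111-*, 1-000*, 1-010*, 1-100*, 10-00*, 100-0*, 11-00*, 11-01*, 110-0*, 110-1*, 1100-*, 1101-*, 1110-*
[col 2] --000*, --100*, -0-00*, -1-00*, -1-01*, -10-0, -100-*, -110-*, 0--00*, 0--01*, 0-00-*, 0-1-0*, 0-1-1*, 0-10-*, 0-11-*, 00--1, 00-0-*, 001--*, 01--0, 01-0-*, 011--*, 1--00*, 1-0-0, 11-0-*, 110--
[col 3] ---00, -1-0-, 0--0-, 0-1--
Prime implicants: ---00, -1-0-, -10-0, 0--0-, 0-1--, 00--1, 01--0, 1-0-0, 110--
PI chart (minterm → PIs covering it):
  0 | ---00,0--0-
  1 | 0--0-,00--1
  3 | 00--1  (sole → essential)
  4 | ---00,0--0-,0-1--
  5 | 0--0-,0-1--,00--1
  6 | 0-1--  (sole → essential)
  7 | 0-1--,00--1
  8 | ---00,-1-0-,-10-0,0--0-,01--0
  9 | -1-0-,0--0-
  10 | -10-0,01--0
  12 | ---00,-1-0-,0--0-,0-1--,01--0
  13 | -1-0-,0--0-,0-1--
  14 | 0-1--,01--0
  15 | 0-1--  (sole → essential)
  16 | ---00,1-0-0
  18 | 1-0-0  (sole → essential)
  20 | ---00  (sole → essential)
  24 | ---00,-1-0-,-10-0,1-0-0,110--
  25 | -1-0-,110--
  26 | -10-0,1-0-0,110--
  27 | 110--  (sole → essential)
  28 | ---00,-1-0-
  29 | -1-0-  (sole → essential)
Essential prime implicants: ---00, -1-0-, 0-1--, 00--1, 1-0-0, 110--

NO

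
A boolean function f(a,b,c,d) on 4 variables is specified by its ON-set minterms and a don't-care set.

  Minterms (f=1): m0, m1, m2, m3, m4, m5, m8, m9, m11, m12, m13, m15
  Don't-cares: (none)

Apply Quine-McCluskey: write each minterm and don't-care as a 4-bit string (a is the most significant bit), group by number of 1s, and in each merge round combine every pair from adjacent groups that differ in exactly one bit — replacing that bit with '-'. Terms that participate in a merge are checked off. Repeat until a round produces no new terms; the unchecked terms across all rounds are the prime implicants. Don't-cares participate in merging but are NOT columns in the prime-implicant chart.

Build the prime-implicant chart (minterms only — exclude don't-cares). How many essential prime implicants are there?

Round 0: 0000✓ 0001✓ 0010✓ 0011✓ 0100✓ 0101✓ 1000✓ 1001✓ 1011✓ 1100✓ 1101✓ 1111✓
Round 1: -000✓ -001✓ -011✓ -100✓ -101✓ 0-00✓ 0-01✓ 00-0✓ 00-1✓ 000-✓ 001-✓ 010-✓ 1-00✓ 1-01✓ 1-11✓ 10-1✓ 100-✓ 11-1✓ 110-✓
Round 2: --00✓ --01✓ -0-1 -00-✓ -10-✓ 0-0-✓ 00-- 1--1 1-0-✓
Round 3: --0-
PIs = {--0-, -0-1, 00--, 1--1}
Coverage chart:
  m0: --0-,00--
  m1: --0-,-0-1,00--
  m2: 00-- ←essential
  m3: -0-1,00--
  m4: --0- ←essential
  m5: --0- ←essential
  m8: --0- ←essential
  m9: --0-,-0-1,1--1
  m11: -0-1,1--1
  m12: --0- ←essential
  m13: --0-,1--1
  m15: 1--1 ←essential
Essential: --0-, 00--, 1--1

3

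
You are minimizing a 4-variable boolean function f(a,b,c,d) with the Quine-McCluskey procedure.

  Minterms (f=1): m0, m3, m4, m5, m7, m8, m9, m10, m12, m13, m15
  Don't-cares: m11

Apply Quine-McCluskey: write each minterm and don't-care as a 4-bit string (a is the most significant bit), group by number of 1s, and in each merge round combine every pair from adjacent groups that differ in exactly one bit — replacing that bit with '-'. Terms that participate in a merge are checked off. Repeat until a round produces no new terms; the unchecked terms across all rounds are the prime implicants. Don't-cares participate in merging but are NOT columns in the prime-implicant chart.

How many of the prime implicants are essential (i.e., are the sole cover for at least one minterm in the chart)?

Round 0: 0000✓ 0011✓ 0100✓ 0101✓ 0111✓ 1000✓ 1001✓ 1010✓ 1011✓ 1100✓ 1101✓ 1111✓
Round 1: -000✓ -011✓ -100✓ -101✓ -111✓ 0-00✓ 0-11✓ 01-1✓ 010-✓ 1-00✓ 1-01✓ 1-11✓ 10-0✓ 10-1✓ 100-✓ 101-✓ 11-1✓ 110-✓
Round 2: --00 --11 -1-1 -10- 1--1 1-0- 10--
PIs = {--00, --11, -1-1, -10-, 1--1, 1-0-, 10--}
Coverage chart:
  m0: --00 ←essential
  m3: --11 ←essential
  m4: --00,-10-
  m5: -1-1,-10-
  m7: --11,-1-1
  m8: --00,1-0-,10--
  m9: 1--1,1-0-,10--
  m10: 10-- ←essential
  m12: --00,-10-,1-0-
  m13: -1-1,-10-,1--1,1-0-
  m15: --11,-1-1,1--1
Essential: --00, --11, 10--

3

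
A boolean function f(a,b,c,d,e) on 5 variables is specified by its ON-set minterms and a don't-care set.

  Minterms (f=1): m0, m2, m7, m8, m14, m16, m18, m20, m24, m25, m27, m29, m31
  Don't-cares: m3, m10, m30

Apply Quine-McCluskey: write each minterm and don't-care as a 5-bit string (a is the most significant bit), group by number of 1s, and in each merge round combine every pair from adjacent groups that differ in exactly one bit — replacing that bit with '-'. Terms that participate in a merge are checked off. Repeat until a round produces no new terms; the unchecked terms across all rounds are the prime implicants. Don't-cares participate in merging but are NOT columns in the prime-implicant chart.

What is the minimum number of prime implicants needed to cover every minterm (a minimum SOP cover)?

Round 0: 00000✓ 00010✓ 00011✓ 00111✓ 01000✓ 01010✓ 01110✓ 10000✓ 10010✓ 10100✓ 11000✓ 11001✓ 11011✓ 11101✓ 11110✓ 11111✓
Round 1: -0000✓ -0010✓ -1000✓ -1110 0-000✓ 0-010✓ 00-11 000-0✓ 0001- 01-10 010-0✓ 1-000✓ 10-00 100-0✓ 11-01✓ 11-11✓ 110-1✓ 1100- 111-1✓ 1111-
Round 2: --000 -00-0 0-0-0 11--1
PIs = {--000, -00-0, -1110, 0-0-0, 00-11, 0001-, 01-10, 10-00, 11--1, 1100-, 1111-}
Coverage chart:
  m0: --000,-00-0,0-0-0
  m2: -00-0,0-0-0,0001-
  m7: 00-11 ←essential
  m8: --000,0-0-0
  m14: -1110,01-10
  m16: --000,-00-0,10-00
  m18: -00-0 ←essential
  m20: 10-00 ←essential
  m24: --000,1100-
  m25: 11--1,1100-
  m27: 11--1 ←essential
  m29: 11--1 ←essential
  m31: 11--1,1111-
Essential: -00-0, 00-11, 10-00, 11--1
Petrick residual → --000, -1110
Min cover (6 terms): c'd'e' + b'c'e' + bcde' + a'b'de + ab'd'e' + abe

6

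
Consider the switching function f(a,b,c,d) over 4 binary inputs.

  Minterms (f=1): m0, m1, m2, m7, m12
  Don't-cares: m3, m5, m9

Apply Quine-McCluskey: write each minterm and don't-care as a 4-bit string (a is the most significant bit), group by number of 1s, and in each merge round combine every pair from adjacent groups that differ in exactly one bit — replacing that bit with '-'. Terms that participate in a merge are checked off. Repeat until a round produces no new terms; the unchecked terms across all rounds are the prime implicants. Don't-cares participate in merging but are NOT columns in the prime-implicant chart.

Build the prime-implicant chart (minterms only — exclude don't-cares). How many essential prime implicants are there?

3

[col 0] 0000*, 0001*, 0010*, 0011*, 0101*, 0111*, 1001*, 1100
[col 1] -001, 0-01*, 0-11*, 00-0*, 00-1*, 000-*, 001-*, 01-1*
[col 2] 0--1, 00--
Prime implicants: -001, 0--1, 00--, 1100
PI chart (minterm → PIs covering it):
  0 | 00--  (sole → essential)
  1 | -001,0--1,00--
  2 | 00--  (sole → essential)
  7 | 0--1  (sole → essential)
  12 | 1100  (sole → essential)
Essential prime implicants: 0--1, 00--, 1100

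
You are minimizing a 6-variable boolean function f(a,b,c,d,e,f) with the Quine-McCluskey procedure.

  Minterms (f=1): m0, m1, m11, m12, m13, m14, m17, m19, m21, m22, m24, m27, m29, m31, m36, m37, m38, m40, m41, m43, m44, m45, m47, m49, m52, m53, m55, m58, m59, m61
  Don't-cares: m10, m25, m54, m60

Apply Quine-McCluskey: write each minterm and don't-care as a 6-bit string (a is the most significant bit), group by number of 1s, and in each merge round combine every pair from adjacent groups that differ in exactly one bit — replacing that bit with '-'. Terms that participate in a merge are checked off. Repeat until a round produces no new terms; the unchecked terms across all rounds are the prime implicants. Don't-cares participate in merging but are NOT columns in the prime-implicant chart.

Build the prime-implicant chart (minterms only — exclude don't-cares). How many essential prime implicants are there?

12

[col 0] 000000*, 000001*, 001010*, 001011*, 001100*, 001101*, 001110*, 010001*, 010011*, 010101*, 010110*, 011000*, 011001*, 011011*, 011101*, 011111*, 100100*, 100101*, 100110*, 101000*, 101001*, 101011*, 101100*, 101101*, 101111*, 110001*, 110100*, 110101*, 110110*, 110111*, 111010*, 111011*, 111100*, 111101*
[col 1] -01011*, -01100*, -01101*, -10001*, -10101*, -10110, -11011*, -11101*, 0-0001, 0-1011*, 0-1101*, 00000-, 001-10, 00101-, 0011-0, 00110-*, 01-001*, 01-011*, 01-101*, 010-01*, 0100-1*, 011-01*, 011-11*, 0110-1*, 01100-, 0111-1*, 1-0100*, 1-0101*, 1-0110*, 1-1011*, 1-1100*, 1-1101*, 10-100*, 10-101*, 1001-0*, 10010-*, 101-00*, 101-01*, 101-11*, 1010-1*, 10100-*, 1011-1*, 10110-*, 11-100*, 11-101*, 110-01*, 1101-0*, 1101-1*, 11010-*, 11011-*, 11101-, 11110-*
[col 2] --1011, --1101, -0110-, -1-101, -10-01, 01--01, 01-0-1, 011--1, 1--100*, 1--101*, 1-01-0, 1-010-*, 1-110-*, 10-10-*, 101--1, 101-0-, 11-10-*, 1101--
[col 3] 1--10-
Prime implicants: --1011, --1101, -0110-, -1-101, -10-01, -10110, 0-0001, 00000-, 001-10, 00101-, 0011-0, 01--01, 01-0-1, 011--1, 01100-, 1--10-, 1-01-0, 101--1, 101-0-, 1101--, 11101-
PI chart (minterm → PIs covering it):
  0 | 00000-  (sole → essential)
  1 | 0-0001,00000-
  11 | --1011,00101-
  12 | -0110-,0011-0
  13 | --1101,-0110-
  14 | 001-10,0011-0
  17 | -10-01,0-0001,01--01,01-0-1
  19 | 01-0-1  (sole → essential)
  21 | -1-101,-10-01,01--01
  22 | -10110  (sole → essential)
  24 | 01100-  (sole → essential)
  27 | --1011,01-0-1,011--1
  29 | --1101,-1-101,01--01,011--1
  31 | 011--1  (sole → essential)
  36 | 1--10-,1-01-0
  37 | 1--10-  (sole → essential)
  38 | 1-01-0  (sole → essential)
  40 | 101-0-  (sole → essential)
  41 | 101--1,101-0-
  43 | --1011,101--1
  44 | -0110-,1--10-,101-0-
  45 | --1101,-0110-,1--10-,101--1,101-0-
  47 | 101--1  (sole → essential)
  49 | -10-01  (sole → essential)
  52 | 1--10-,1-01-0,1101--
  53 | -1-101,-10-01,1--10-,1101--
  55 | 1101--  (sole → essential)
  58 | 11101-  (sole → essential)
  59 | --1011,11101-
  61 | --1101,-1-101,1--10-
Essential prime implicants: -10-01, -10110, 00000-, 01-0-1, 011--1, 01100-, 1--10-, 1-01-0, 101--1, 101-0-, 1101--, 11101-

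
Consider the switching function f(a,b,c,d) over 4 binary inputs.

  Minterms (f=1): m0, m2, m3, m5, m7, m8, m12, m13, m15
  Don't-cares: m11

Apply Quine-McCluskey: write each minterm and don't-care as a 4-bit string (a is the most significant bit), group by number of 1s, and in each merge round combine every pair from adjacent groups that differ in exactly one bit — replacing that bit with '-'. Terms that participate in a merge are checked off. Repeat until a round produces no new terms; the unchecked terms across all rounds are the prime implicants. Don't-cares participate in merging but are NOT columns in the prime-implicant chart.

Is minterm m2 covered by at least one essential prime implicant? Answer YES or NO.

NO

[col 0] 0000*, 0010*, 0011*, 0101*, 0111*, 1000*, 1011*, 1100*, 1101*, 1111*
[col 1] -000, -011*, -101*, -111*, 0-11*, 00-0, 001-, 01-1*, 1-00, 1-11*, 11-1*, 110-
[col 2] --11, -1-1
Prime implicants: --11, -000, -1-1, 00-0, 001-, 1-00, 110-
PI chart (minterm → PIs covering it):
  0 | -000,00-0
  2 | 00-0,001-
  3 | --11,001-
  5 | -1-1  (sole → essential)
  7 | --11,-1-1
  8 | -000,1-00
  12 | 1-00,110-
  13 | -1-1,110-
  15 | --11,-1-1
Essential prime implicants: -1-1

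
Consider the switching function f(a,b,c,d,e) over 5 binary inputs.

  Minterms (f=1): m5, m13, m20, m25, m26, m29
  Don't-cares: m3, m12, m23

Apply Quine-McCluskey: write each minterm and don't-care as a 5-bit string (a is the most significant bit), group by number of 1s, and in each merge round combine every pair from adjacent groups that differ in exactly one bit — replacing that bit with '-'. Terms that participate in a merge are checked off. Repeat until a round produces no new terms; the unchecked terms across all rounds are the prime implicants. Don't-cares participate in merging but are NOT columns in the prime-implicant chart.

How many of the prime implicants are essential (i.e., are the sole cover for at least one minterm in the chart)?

[col 0] 00011, 00101*, 01100*, 01101*, 10100, 10111, 11001*, 11010, 11101*
[col 1] -1101, 0-101, 0110-, 11-01
Prime implicants: -1101, 0-101, 00011, 0110-, 10100, 10111, 11-01, 11010
PI chart (minterm → PIs covering it):
  5 | 0-101  (sole → essential)
  13 | -1101,0-101,0110-
  20 | 10100  (sole → essential)
  25 | 11-01  (sole → essential)
  26 | 11010  (sole → essential)
  29 | -1101,11-01
Essential prime implicants: 0-101, 10100, 11-01, 11010

4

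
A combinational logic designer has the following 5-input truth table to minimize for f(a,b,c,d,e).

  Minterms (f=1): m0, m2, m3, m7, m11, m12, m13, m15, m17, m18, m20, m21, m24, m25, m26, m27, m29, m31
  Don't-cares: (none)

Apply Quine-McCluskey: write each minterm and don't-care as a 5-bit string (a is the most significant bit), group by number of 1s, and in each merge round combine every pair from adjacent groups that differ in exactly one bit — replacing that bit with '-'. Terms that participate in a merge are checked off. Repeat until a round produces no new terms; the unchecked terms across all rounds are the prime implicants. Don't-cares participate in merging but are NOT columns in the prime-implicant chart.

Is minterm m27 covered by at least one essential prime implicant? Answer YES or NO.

YES

[col 0] 00000*, 00010*, 00011*, 00111*, 01011*, 01100*, 01101*, 01111*, 10001*, 10010*, 10100*, 10101*, 11000*, 11001*, 11010*, 11011*, 11101*, 11111*
[col 1] -0010, -1011*, -1101*, -1111*, 0-011*, 0-111*, 00-11*, 000-0, 0001-, 01-11*, 011-1*, 0110-, 1-001*, 1-010, 1-101*, 10-01*, 1010-, 11-01*, 11-11*, 110-0*, 110-1*, 1100-*, 1101-*, 111-1*
[col 2] -1-11, -11-1, 0--11, 1--01, 11--1, 110--
Prime implicants: -0010, -1-11, -11-1, 0--11, 000-0, 0001-, 0110-, 1--01, 1-010, 1010-, 11--1, 110--
PI chart (minterm → PIs covering it):
  0 | 000-0  (sole → essential)
  2 | -0010,000-0,0001-
  3 | 0--11,0001-
  7 | 0--11  (sole → essential)
  11 | -1-11,0--11
  12 | 0110-  (sole → essential)
  13 | -11-1,0110-
  15 | -1-11,-11-1,0--11
  17 | 1--01  (sole → essential)
  18 | -0010,1-010
  20 | 1010-  (sole → essential)
  21 | 1--01,1010-
  24 | 110--  (sole → essential)
  25 | 1--01,11--1,110--
  26 | 1-010,110--
  27 | -1-11,11--1,110--
  29 | -11-1,1--01,11--1
  31 | -1-11,-11-1,11--1
Essential prime implicants: 0--11, 000-0, 0110-, 1--01, 1010-, 110--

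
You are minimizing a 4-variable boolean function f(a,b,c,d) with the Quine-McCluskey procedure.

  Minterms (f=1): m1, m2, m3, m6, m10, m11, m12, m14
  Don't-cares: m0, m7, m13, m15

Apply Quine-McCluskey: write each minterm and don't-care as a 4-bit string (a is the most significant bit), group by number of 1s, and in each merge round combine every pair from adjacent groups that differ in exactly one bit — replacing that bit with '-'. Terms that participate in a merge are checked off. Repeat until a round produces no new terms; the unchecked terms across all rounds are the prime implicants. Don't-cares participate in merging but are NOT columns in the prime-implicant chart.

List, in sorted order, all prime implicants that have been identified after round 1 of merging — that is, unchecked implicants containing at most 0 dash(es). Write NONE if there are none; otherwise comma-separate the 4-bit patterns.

NONE

size-2^0 implicants → 0000(✓)  0001(✓)  0010(✓)  0011(✓)  0110(✓)  0111(✓)  1010(✓)  1011(✓)  1100(✓)  1101(✓)  1110(✓)  1111(✓)
size-2^1 implicants → -010(✓)  -011(✓)  -110(✓)  -111(✓)  0-10(✓)  0-11(✓)  00-0(✓)  00-1(✓)  000-(✓)  001-(✓)  011-(✓)  1-10(✓)  1-11(✓)  101-(✓)  11-0(✓)  11-1(✓)  110-(✓)  111-(✓)
size-2^2 implicants → --10(✓)  --11(✓)  -01-(✓)  -11-(✓)  0-1-(✓)  00--  1-1-(✓)  11--
size-2^3 implicants → --1-
Unchecked terms (primes): --1-, 00--, 11--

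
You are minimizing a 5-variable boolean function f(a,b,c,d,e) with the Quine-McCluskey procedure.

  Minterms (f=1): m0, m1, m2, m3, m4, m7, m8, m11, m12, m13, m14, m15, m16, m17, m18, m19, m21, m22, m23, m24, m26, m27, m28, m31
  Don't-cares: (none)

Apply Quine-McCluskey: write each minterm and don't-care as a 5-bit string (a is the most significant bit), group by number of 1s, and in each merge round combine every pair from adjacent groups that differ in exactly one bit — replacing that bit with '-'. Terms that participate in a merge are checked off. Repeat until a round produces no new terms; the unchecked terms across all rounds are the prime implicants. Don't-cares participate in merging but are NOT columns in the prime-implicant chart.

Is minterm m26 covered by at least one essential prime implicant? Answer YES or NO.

size-2^0 implicants → 00000(✓)  00001(✓)  00010(✓)  00011(✓)  00100(✓)  00111(✓)  01000(✓)  01011(✓)  01100(✓)  01101(✓)  01110(✓)  01111(✓)  10000(✓)  10001(✓)  10010(✓)  10011(✓)  10101(✓)  10110(✓)  10111(✓)  11000(✓)  11010(✓)  11011(✓)  11100(✓)  11111(✓)
size-2^1 implicants → -0000(✓)  -0001(✓)  -0010(✓)  -0011(✓)  -0111(✓)  -1000(✓)  -1011(✓)  -1100(✓)  -1111(✓)  0-000(✓)  0-011(✓)  0-100(✓)  0-111(✓)  00-00(✓)  00-11(✓)  000-0(✓)  000-1(✓)  0000-(✓)  0001-(✓)  01-00(✓)  01-11(✓)  011-0(✓)  011-1(✓)  0110-(✓)  0111-(✓)  1-000(✓)  1-010(✓)  1-011(✓)  1-111(✓)  10-01(✓)  10-10(✓)  10-11(✓)  100-0(✓)  100-1(✓)  1000-(✓)  1001-(✓)  101-1(✓)  1011-(✓)  11-00(✓)  11-11(✓)  110-0(✓)  1101-(✓)
size-2^2 implicants → --000  --011(✓)  --111(✓)  -0-11(✓)  -00-0(✓)  -00-1(✓)  -000-(✓)  -001-(✓)  -1-00  -1-11(✓)  0--00  0--11(✓)  000--(✓)  011--  1--11(✓)  1-0-0  1-01-  10--1  10-1-  100--(✓)
size-2^3 implicants → ---11  -00--
Unchecked terms (primes): ---11, --000, -00--, -1-00, 0--00, 011--, 1-0-0, 1-01-, 10--1, 10-1-
Minterm coverage:
  m0 ⊆ --000,-00--,0--00
  m1 ⊆ -00-- [E]
  m2 ⊆ -00-- [E]
  m3 ⊆ ---11,-00--
  m4 ⊆ 0--00 [E]
  m7 ⊆ ---11 [E]
  m8 ⊆ --000,-1-00,0--00
  m11 ⊆ ---11 [E]
  m12 ⊆ -1-00,0--00,011--
  m13 ⊆ 011-- [E]
  m14 ⊆ 011-- [E]
  m15 ⊆ ---11,011--
  m16 ⊆ --000,-00--,1-0-0
  m17 ⊆ -00--,10--1
  m18 ⊆ -00--,1-0-0,1-01-,10-1-
  m19 ⊆ ---11,-00--,1-01-,10--1,10-1-
  m21 ⊆ 10--1 [E]
  m22 ⊆ 10-1- [E]
  m23 ⊆ ---11,10--1,10-1-
  m24 ⊆ --000,-1-00,1-0-0
  m26 ⊆ 1-0-0,1-01-
  m27 ⊆ ---11,1-01-
  m28 ⊆ -1-00 [E]
  m31 ⊆ ---11 [E]
E = {---11, -00--, -1-00, 0--00, 011--, 10--1, 10-1-}

NO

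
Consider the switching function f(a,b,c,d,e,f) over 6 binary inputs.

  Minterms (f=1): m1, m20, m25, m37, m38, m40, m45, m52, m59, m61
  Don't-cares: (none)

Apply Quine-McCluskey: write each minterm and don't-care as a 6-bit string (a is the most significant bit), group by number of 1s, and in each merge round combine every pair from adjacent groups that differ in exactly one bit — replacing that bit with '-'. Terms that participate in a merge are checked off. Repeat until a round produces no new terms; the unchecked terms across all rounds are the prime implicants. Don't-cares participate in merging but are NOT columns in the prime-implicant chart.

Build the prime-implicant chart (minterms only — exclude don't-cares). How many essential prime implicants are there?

8

Round 0: 000001 010100✓ 011001 100101✓ 100110 101000 101101✓ 110100✓ 111011 111101✓
Round 1: -10100 1-1101 10-101
PIs = {-10100, 000001, 011001, 1-1101, 10-101, 100110, 101000, 111011}
Coverage chart:
  m1: 000001 ←essential
  m20: -10100 ←essential
  m25: 011001 ←essential
  m37: 10-101 ←essential
  m38: 100110 ←essential
  m40: 101000 ←essential
  m45: 1-1101,10-101
  m52: -10100 ←essential
  m59: 111011 ←essential
  m61: 1-1101 ←essential
Essential: -10100, 000001, 011001, 1-1101, 10-101, 100110, 101000, 111011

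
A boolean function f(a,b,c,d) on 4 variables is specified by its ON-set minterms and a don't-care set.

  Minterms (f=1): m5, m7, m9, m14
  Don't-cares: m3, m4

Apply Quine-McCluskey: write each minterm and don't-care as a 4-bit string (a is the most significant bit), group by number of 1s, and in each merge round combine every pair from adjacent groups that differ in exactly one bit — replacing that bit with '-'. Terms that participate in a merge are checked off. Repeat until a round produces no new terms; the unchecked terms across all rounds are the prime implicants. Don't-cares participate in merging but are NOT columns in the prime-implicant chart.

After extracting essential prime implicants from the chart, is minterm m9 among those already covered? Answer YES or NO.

size-2^0 implicants → 0011(✓)  0100(✓)  0101(✓)  0111(✓)  1001  1110
size-2^1 implicants → 0-11  01-1  010-
Unchecked terms (primes): 0-11, 01-1, 010-, 1001, 1110
Minterm coverage:
  m5 ⊆ 01-1,010-
  m7 ⊆ 0-11,01-1
  m9 ⊆ 1001 [E]
  m14 ⊆ 1110 [E]
E = {1001, 1110}

YES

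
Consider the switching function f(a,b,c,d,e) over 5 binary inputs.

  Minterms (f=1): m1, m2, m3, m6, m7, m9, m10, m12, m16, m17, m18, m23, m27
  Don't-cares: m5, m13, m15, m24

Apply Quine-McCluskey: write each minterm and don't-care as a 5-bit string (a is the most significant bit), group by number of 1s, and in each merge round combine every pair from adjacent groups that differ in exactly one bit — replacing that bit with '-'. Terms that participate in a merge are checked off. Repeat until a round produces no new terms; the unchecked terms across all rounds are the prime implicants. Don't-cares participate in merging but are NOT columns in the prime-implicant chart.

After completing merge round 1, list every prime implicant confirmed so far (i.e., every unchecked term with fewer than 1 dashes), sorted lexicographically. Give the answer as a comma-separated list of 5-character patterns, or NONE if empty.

size-2^0 implicants → 00001(✓)  00010(✓)  00011(✓)  00101(✓)  00110(✓)  00111(✓)  01001(✓)  01010(✓)  01100(✓)  01101(✓)  01111(✓)  10000(✓)  10001(✓)  10010(✓)  10111(✓)  11000(✓)  11011
size-2^1 implicants → -0001  -0010  -0111  0-001(✓)  0-010  0-101(✓)  0-111(✓)  00-01(✓)  00-10(✓)  00-11(✓)  000-1(✓)  0001-(✓)  001-1(✓)  0011-(✓)  01-01(✓)  011-1(✓)  0110-  1-000  100-0  1000-
size-2^2 implicants → 0--01  0-1-1  00--1  00-1-
Unchecked terms (primes): -0001, -0010, -0111, 0--01, 0-010, 0-1-1, 00--1, 00-1-, 0110-, 1-000, 100-0, 1000-, 11011

11011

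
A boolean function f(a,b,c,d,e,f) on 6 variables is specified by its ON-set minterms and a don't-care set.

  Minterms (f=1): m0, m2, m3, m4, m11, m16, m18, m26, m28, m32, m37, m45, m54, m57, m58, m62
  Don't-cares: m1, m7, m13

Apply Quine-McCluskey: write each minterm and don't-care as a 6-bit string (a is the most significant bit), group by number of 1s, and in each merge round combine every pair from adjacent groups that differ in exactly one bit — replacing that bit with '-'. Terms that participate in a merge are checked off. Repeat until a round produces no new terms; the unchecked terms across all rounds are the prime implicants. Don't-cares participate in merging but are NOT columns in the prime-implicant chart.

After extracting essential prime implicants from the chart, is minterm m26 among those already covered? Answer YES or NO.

NO

[col 0] 000000*, 000001*, 000010*, 000011*, 000100*, 000111*, 001011*, 001101*, 010000*, 010010*, 011010*, 011100, 100000*, 100101*, 101101*, 110110*, 111001, 111010*, 111110*
[col 1] -00000, -01101, -11010, 0-0000*, 0-0010*, 00-011, 000-00, 000-11, 0000-0*, 0000-1*, 00000-*, 00001-*, 01-010, 0100-0*, 10-101, 11-110, 111-10
[col 2] 0-00-0, 0000--
Prime implicants: -00000, -01101, -11010, 0-00-0, 00-011, 000-00, 000-11, 0000--, 01-010, 011100, 10-101, 11-110, 111-10, 111001
PI chart (minterm → PIs covering it):
  0 | -00000,0-00-0,000-00,0000--
  2 | 0-00-0,0000--
  3 | 00-011,000-11,0000--
  4 | 000-00  (sole → essential)
  11 | 00-011  (sole → essential)
  16 | 0-00-0  (sole → essential)
  18 | 0-00-0,01-010
  26 | -11010,01-010
  28 | 011100  (sole → essential)
  32 | -00000  (sole → essential)
  37 | 10-101  (sole → essential)
  45 | -01101,10-101
  54 | 11-110  (sole → essential)
  57 | 111001  (sole → essential)
  58 | -11010,111-10
  62 | 11-110,111-10
Essential prime implicants: -00000, 0-00-0, 00-011, 000-00, 011100, 10-101, 11-110, 111001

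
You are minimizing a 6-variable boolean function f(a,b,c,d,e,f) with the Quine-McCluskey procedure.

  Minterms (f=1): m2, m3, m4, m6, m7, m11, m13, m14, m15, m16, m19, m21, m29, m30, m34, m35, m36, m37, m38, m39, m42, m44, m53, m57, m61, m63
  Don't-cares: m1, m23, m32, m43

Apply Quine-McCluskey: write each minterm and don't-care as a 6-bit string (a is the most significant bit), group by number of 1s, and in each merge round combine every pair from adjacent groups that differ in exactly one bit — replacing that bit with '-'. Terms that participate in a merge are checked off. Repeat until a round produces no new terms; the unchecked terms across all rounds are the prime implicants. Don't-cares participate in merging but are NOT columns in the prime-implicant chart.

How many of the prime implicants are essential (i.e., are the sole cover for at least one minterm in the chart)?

9

[col 0] 000001*, 000010*, 000011*, 000100*, 000110*, 000111*, 001011*, 001101*, 001110*, 001111*, 010000, 010011*, 010101*, 010111*, 011101*, 011110*, 100000*, 100010*, 100011*, 100100*, 100101*, 100110*, 100111*, 101010*, 101011*, 101100*, 110101*, 111001*, 111101*, 111111*
[col 1] -00010*, -00011*, -00100*, -00110*, -00111*, -01011*, -10101*, -11101*, 0-0011*, 0-0111*, 0-1101, 0-1110, 00-011*, 00-110*, 00-111*, 000-10*, 000-11*, 0000-1, 00001-*, 0001-0*, 00011-*, 001-11*, 0011-1, 00111-*, 01-101*, 010-11*, 0101-1, 1-0101, 10-010*, 10-011*, 10-100, 100-00*, 100-10*, 100-11*, 1000-0*, 10001-*, 1001-0*, 1001-1*, 10010-*, 10011-*, 10101-*, 11-101*, 111-01, 1111-1
[col 2] -0-011, -00-10*, -00-11*, -0001-*, -001-0, -0011-*, -1-101, 0-0-11, 00--11, 00-11-, 000-1-*, 10-01-, 100--0, 100-1-*, 1001--
[col 3] -00-1-
Prime implicants: -0-011, -00-1-, -001-0, -1-101, 0-0-11, 0-1101, 0-1110, 00--11, 00-11-, 0000-1, 0011-1, 010000, 0101-1, 1-0101, 10-01-, 10-100, 100--0, 1001--, 111-01, 1111-1
PI chart (minterm → PIs covering it):
  2 | -00-1-  (sole → essential)
  3 | -0-011,-00-1-,0-0-11,00--11,0000-1
  4 | -001-0  (sole → essential)
  6 | -00-1-,-001-0,00-11-
  7 | -00-1-,0-0-11,00--11,00-11-
  11 | -0-011,00--11
  13 | 0-1101,0011-1
  14 | 0-1110,00-11-
  15 | 00--11,00-11-,0011-1
  16 | 010000  (sole → essential)
  19 | 0-0-11  (sole → essential)
  21 | -1-101,0101-1
  29 | -1-101,0-1101
  30 | 0-1110  (sole → essential)
  34 | -00-1-,10-01-,100--0
  35 | -0-011,-00-1-,10-01-
  36 | -001-0,10-100,100--0,1001--
  37 | 1-0101,1001--
  38 | -00-1-,-001-0,100--0,1001--
  39 | -00-1-,1001--
  42 | 10-01-  (sole → essential)
  44 | 10-100  (sole → essential)
  53 | -1-101,1-0101
  57 | 111-01  (sole → essential)
  61 | -1-101,111-01,1111-1
  63 | 1111-1  (sole → essential)
Essential prime implicants: -00-1-, -001-0, 0-0-11, 0-1110, 010000, 10-01-, 10-100, 111-01, 1111-1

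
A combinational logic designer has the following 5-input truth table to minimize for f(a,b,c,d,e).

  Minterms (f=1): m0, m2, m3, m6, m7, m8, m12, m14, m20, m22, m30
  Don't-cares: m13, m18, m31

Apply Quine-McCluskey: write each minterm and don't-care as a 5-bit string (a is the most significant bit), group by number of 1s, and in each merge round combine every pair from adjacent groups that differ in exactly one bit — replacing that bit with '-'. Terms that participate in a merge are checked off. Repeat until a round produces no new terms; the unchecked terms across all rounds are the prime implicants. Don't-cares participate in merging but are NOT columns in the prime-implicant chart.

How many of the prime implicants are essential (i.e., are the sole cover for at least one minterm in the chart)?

2

Round 0: 00000✓ 00010✓ 00011✓ 00110✓ 00111✓ 01000✓ 01100✓ 01101✓ 01110✓ 10010✓ 10100✓ 10110✓ 11110✓ 11111✓
Round 1: -0010✓ -0110✓ -1110✓ 0-000 0-110✓ 00-10✓ 00-11✓ 000-0 0001-✓ 0011-✓ 01-00 011-0 0110- 1-110✓ 10-10✓ 101-0 1111-
Round 2: --110 -0-10 00-1-
PIs = {--110, -0-10, 0-000, 00-1-, 000-0, 01-00, 011-0, 0110-, 101-0, 1111-}
Coverage chart:
  m0: 0-000,000-0
  m2: -0-10,00-1-,000-0
  m3: 00-1- ←essential
  m6: --110,-0-10,00-1-
  m7: 00-1- ←essential
  m8: 0-000,01-00
  m12: 01-00,011-0,0110-
  m14: --110,011-0
  m20: 101-0 ←essential
  m22: --110,-0-10,101-0
  m30: --110,1111-
Essential: 00-1-, 101-0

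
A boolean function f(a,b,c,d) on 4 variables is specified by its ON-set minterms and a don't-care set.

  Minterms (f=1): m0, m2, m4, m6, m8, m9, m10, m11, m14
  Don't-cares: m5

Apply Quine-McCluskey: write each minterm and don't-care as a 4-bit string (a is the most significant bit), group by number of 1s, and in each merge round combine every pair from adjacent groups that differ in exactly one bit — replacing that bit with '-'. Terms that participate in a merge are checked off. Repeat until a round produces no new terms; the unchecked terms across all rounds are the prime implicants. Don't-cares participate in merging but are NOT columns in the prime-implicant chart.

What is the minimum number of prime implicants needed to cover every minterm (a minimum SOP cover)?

3

size-2^0 implicants → 0000(✓)  0010(✓)  0100(✓)  0101(✓)  0110(✓)  1000(✓)  1001(✓)  1010(✓)  1011(✓)  1110(✓)
size-2^1 implicants → -000(✓)  -010(✓)  -110(✓)  0-00(✓)  0-10(✓)  00-0(✓)  01-0(✓)  010-  1-10(✓)  10-0(✓)  10-1(✓)  100-(✓)  101-(✓)
size-2^2 implicants → --10  -0-0  0--0  10--
Unchecked terms (primes): --10, -0-0, 0--0, 010-, 10--
Minterm coverage:
  m0 ⊆ -0-0,0--0
  m2 ⊆ --10,-0-0,0--0
  m4 ⊆ 0--0,010-
  m6 ⊆ --10,0--0
  m8 ⊆ -0-0,10--
  m9 ⊆ 10-- [E]
  m10 ⊆ --10,-0-0,10--
  m11 ⊆ 10-- [E]
  m14 ⊆ --10 [E]
E = {--10, 10--}
Petrick residual → 0--0
Cover = cd' + a'd' + ab'  |cover|=3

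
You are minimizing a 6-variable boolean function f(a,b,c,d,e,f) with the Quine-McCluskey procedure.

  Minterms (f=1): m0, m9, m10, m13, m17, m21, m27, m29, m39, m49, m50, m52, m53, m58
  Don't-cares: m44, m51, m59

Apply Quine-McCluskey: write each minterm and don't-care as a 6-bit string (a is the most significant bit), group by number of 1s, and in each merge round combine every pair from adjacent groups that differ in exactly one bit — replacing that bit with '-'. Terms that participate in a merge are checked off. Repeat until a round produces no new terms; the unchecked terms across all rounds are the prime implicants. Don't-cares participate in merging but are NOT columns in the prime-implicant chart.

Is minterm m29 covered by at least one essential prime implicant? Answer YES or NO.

NO

[col 0] 000000, 001001*, 001010, 001101*, 010001*, 010101*, 011011*, 011101*, 100111, 101100, 110001*, 110010*, 110011*, 110100*, 110101*, 111010*, 111011*
[col 1] -10001*, -10101*, -11011, 0-1101, 001-01, 01-101, 010-01*, 11-010*, 11-011*, 110-01*, 1100-1, 11001-*, 11010-, 11101-*
[col 2] -10-01, 11-01-
Prime implicants: -10-01, -11011, 0-1101, 000000, 001-01, 001010, 01-101, 100111, 101100, 11-01-, 1100-1, 11010-
PI chart (minterm → PIs covering it):
  0 | 000000  (sole → essential)
  9 | 001-01  (sole → essential)
  10 | 001010  (sole → essential)
  13 | 0-1101,001-01
  17 | -10-01  (sole → essential)
  21 | -10-01,01-101
  27 | -11011  (sole → essential)
  29 | 0-1101,01-101
  39 | 100111  (sole → essential)
  49 | -10-01,1100-1
  50 | 11-01-  (sole → essential)
  52 | 11010-  (sole → essential)
  53 | -10-01,11010-
  58 | 11-01-  (sole → essential)
Essential prime implicants: -10-01, -11011, 000000, 001-01, 001010, 100111, 11-01-, 11010-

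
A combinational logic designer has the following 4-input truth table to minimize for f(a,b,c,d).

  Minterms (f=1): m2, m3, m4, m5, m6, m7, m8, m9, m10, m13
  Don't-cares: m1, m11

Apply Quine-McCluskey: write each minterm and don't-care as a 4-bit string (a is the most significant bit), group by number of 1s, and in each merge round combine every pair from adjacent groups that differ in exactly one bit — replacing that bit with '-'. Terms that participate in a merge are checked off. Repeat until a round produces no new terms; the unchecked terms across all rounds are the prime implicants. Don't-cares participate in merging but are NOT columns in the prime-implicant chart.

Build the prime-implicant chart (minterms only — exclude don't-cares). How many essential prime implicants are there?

size-2^0 implicants → 0001(✓)  0010(✓)  0011(✓)  0100(✓)  0101(✓)  0110(✓)  0111(✓)  1000(✓)  1001(✓)  1010(✓)  1011(✓)  1101(✓)
size-2^1 implicants → -001(✓)  -010(✓)  -011(✓)  -101(✓)  0-01(✓)  0-10(✓)  0-11(✓)  00-1(✓)  001-(✓)  01-0(✓)  01-1(✓)  010-(✓)  011-(✓)  1-01(✓)  10-0(✓)  10-1(✓)  100-(✓)  101-(✓)
size-2^2 implicants → --01  -0-1  -01-  0--1  0-1-  01--  10--
Unchecked terms (primes): --01, -0-1, -01-, 0--1, 0-1-, 01--, 10--
Minterm coverage:
  m2 ⊆ -01-,0-1-
  m3 ⊆ -0-1,-01-,0--1,0-1-
  m4 ⊆ 01-- [E]
  m5 ⊆ --01,0--1,01--
  m6 ⊆ 0-1-,01--
  m7 ⊆ 0--1,0-1-,01--
  m8 ⊆ 10-- [E]
  m9 ⊆ --01,-0-1,10--
  m10 ⊆ -01-,10--
  m13 ⊆ --01 [E]
E = {--01, 01--, 10--}

3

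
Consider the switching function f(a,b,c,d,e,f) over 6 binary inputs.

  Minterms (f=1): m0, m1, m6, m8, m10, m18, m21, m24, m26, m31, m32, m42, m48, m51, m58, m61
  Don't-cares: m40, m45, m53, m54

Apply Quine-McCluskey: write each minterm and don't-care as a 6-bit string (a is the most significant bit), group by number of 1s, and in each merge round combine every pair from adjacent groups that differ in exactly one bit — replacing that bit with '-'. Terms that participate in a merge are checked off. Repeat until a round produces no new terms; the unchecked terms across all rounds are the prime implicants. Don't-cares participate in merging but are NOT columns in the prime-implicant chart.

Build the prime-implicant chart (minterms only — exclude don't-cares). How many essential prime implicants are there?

Round 0: 000000✓ 000001✓ 000110 001000✓ 001010✓ 010010✓ 010101✓ 011000✓ 011010✓ 011111 100000✓ 101000✓ 101010✓ 101101✓ 110000✓ 110011 110101✓ 110110 111010✓ 111101✓
Round 1: -00000✓ -01000✓ -01010✓ -10101 -11010✓ 0-1000✓ 0-1010✓ 00-000✓ 00000- 0010-0✓ 01-010 0110-0✓ 1-0000 1-1010✓ 1-1101 10-000✓ 1010-0✓ 11-101
Round 2: --1010 -0-000 -010-0 0-10-0
PIs = {--1010, -0-000, -010-0, -10101, 0-10-0, 00000-, 000110, 01-010, 011111, 1-0000, 1-1101, 11-101, 110011, 110110}
Coverage chart:
  m0: -0-000,00000-
  m1: 00000- ←essential
  m6: 000110 ←essential
  m8: -0-000,-010-0,0-10-0
  m10: --1010,-010-0,0-10-0
  m18: 01-010 ←essential
  m21: -10101 ←essential
  m24: 0-10-0 ←essential
  m26: --1010,0-10-0,01-010
  m31: 011111 ←essential
  m32: -0-000,1-0000
  m42: --1010,-010-0
  m48: 1-0000 ←essential
  m51: 110011 ←essential
  m58: --1010 ←essential
  m61: 1-1101,11-101
Essential: --1010, -10101, 0-10-0, 00000-, 000110, 01-010, 011111, 1-0000, 110011

9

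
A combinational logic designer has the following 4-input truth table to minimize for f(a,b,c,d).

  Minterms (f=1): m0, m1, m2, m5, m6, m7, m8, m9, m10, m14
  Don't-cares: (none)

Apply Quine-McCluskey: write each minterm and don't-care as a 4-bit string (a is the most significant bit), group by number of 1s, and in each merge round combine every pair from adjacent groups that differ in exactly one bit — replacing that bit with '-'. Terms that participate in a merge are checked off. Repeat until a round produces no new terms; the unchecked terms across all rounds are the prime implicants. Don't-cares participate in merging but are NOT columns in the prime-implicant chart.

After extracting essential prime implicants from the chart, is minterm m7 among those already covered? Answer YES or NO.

[col 0] 0000*, 0001*, 0010*, 0101*, 0110*, 0111*, 1000*, 1001*, 1010*, 1110*
[col 1] -000*, -001*, -010*, -110*, 0-01, 0-10*, 00-0*, 000-*, 01-1, 011-, 1-10*, 10-0*, 100-*
[col 2] --10, -0-0, -00-
Prime implicants: --10, -0-0, -00-, 0-01, 01-1, 011-
PI chart (minterm → PIs covering it):
  0 | -0-0,-00-
  1 | -00-,0-01
  2 | --10,-0-0
  5 | 0-01,01-1
  6 | --10,011-
  7 | 01-1,011-
  8 | -0-0,-00-
  9 | -00-  (sole → essential)
  10 | --10,-0-0
  14 | --10  (sole → essential)
Essential prime implicants: --10, -00-

NO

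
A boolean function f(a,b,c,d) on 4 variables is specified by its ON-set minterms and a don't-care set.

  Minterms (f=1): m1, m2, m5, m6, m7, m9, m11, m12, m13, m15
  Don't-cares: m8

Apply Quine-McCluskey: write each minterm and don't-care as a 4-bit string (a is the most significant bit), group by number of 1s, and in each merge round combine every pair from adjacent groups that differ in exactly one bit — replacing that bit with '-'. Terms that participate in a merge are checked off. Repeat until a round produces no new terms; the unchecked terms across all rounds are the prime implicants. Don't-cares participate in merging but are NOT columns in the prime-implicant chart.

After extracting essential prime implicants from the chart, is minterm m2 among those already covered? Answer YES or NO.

Round 0: 0001✓ 0010✓ 0101✓ 0110✓ 0111✓ 1000✓ 1001✓ 1011✓ 1100✓ 1101✓ 1111✓
Round 1: -001✓ -101✓ -111✓ 0-01✓ 0-10 01-1✓ 011- 1-00✓ 1-01✓ 1-11✓ 10-1✓ 100-✓ 11-1✓ 110-✓
Round 2: --01 -1-1 1--1 1-0-
PIs = {--01, -1-1, 0-10, 011-, 1--1, 1-0-}
Coverage chart:
  m1: --01 ←essential
  m2: 0-10 ←essential
  m5: --01,-1-1
  m6: 0-10,011-
  m7: -1-1,011-
  m9: --01,1--1,1-0-
  m11: 1--1 ←essential
  m12: 1-0- ←essential
  m13: --01,-1-1,1--1,1-0-
  m15: -1-1,1--1
Essential: --01, 0-10, 1--1, 1-0-

YES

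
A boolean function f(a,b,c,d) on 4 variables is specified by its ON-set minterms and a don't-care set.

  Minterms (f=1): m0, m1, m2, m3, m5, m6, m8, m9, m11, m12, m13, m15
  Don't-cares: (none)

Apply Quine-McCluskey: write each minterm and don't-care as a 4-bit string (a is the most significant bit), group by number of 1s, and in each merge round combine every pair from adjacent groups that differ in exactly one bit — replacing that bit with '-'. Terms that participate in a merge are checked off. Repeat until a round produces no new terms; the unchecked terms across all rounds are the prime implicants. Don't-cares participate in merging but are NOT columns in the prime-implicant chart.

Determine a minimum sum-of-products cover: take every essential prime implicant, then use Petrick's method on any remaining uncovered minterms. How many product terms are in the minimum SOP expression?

size-2^0 implicants → 0000(✓)  0001(✓)  0010(✓)  0011(✓)  0101(✓)  0110(✓)  1000(✓)  1001(✓)  1011(✓)  1100(✓)  1101(✓)  1111(✓)
size-2^1 implicants → -000(✓)  -001(✓)  -011(✓)  -101(✓)  0-01(✓)  0-10  00-0(✓)  00-1(✓)  000-(✓)  001-(✓)  1-00(✓)  1-01(✓)  1-11(✓)  10-1(✓)  100-(✓)  11-1(✓)  110-(✓)
size-2^2 implicants → --01  -0-1  -00-  00--  1--1  1-0-
Unchecked terms (primes): --01, -0-1, -00-, 0-10, 00--, 1--1, 1-0-
Minterm coverage:
  m0 ⊆ -00-,00--
  m1 ⊆ --01,-0-1,-00-,00--
  m2 ⊆ 0-10,00--
  m3 ⊆ -0-1,00--
  m5 ⊆ --01 [E]
  m6 ⊆ 0-10 [E]
  m8 ⊆ -00-,1-0-
  m9 ⊆ --01,-0-1,-00-,1--1,1-0-
  m11 ⊆ -0-1,1--1
  m12 ⊆ 1-0- [E]
  m13 ⊆ --01,1--1,1-0-
  m15 ⊆ 1--1 [E]
E = {--01, 0-10, 1--1, 1-0-}
Petrick residual → 00--
Cover = c'd + a'cd' + a'b' + ad + ac'  |cover|=5

5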